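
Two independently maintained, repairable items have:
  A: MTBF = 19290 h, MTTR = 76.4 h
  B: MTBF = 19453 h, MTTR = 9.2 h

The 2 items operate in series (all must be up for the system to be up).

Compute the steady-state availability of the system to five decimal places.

A(A) = MTBF/(MTBF+MTTR) = 19290/(19290+76.4) = 0.996055
A(B) = MTBF/(MTBF+MTTR) = 19453/(19453+9.2) = 0.999527
Series availability: 0.996055 × 0.999527 = 0.99558

0.99558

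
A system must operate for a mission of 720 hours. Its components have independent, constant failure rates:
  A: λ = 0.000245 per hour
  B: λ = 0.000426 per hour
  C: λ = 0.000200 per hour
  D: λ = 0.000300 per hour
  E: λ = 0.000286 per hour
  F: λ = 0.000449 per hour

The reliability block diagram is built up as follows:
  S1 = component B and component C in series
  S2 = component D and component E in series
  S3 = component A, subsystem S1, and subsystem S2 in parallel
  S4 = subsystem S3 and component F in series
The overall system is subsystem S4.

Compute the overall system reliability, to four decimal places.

R(A) = exp(−0.000245 × 720) = 0.838283
R(B) = exp(−0.000426 × 720) = 0.735857
R(C) = exp(−0.000200 × 720) = 0.865888
R(D) = exp(−0.000300 × 720) = 0.805735
R(E) = exp(−0.000286 × 720) = 0.813898
R(F) = exp(−0.000449 × 720) = 0.723771
Series (B and C): 0.735857 × 0.865888 = 0.637170
Series (D and E): 0.805735 × 0.813898 = 0.655786
Parallel (A, [0.637170], and [0.655786]): 1 − (1 − 0.838283)(1 − 0.637170)(1 − 0.655786) = 0.979803
Series ([0.979803] and F): 0.979803 × 0.723771 = 0.7092

0.7092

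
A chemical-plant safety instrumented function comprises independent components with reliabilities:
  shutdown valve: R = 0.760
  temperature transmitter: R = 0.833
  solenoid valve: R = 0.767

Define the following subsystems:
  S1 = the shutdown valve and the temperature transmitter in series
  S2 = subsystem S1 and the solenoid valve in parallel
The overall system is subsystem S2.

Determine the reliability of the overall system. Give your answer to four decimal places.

0.9145

Series (shutdown valve and temperature transmitter): 0.760000 × 0.833000 = 0.633080
Parallel ([0.633080] and solenoid valve): 1 − (1 − 0.633080)(1 − 0.767000) = 0.9145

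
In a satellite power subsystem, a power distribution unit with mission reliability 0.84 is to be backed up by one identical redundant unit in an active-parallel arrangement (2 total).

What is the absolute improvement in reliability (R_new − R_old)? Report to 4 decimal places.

0.1344

R_before = 0.84
R_after = 1 − (1 − 0.84)^2 = 0.9744
ΔR = 0.9744 − 0.84 = 0.1344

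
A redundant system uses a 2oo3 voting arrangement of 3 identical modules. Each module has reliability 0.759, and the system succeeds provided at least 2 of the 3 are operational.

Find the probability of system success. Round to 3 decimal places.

R = Σ_{i=2}^{3} C(3,i) p^i (1−p)^{3−i} with p = 0.759
C(3,2)·0.759^2·0.241^1 = 0.41651
C(3,3)·0.759^3·0.241^0 = 0.43725
Sum = 0.854

0.854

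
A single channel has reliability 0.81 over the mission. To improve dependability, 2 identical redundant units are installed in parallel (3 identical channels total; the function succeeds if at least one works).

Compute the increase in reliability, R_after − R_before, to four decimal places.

R_before = 0.81
R_after = 1 − (1 − 0.81)^3 = 0.9931
ΔR = 0.9931 − 0.81 = 0.1831

0.1831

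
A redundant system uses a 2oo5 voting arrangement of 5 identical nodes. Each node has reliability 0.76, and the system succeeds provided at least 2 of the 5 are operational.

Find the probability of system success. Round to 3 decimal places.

0.987

R = Σ_{i=2}^{5} C(5,i) p^i (1−p)^{5−i} with p = 0.76
C(5,2)·0.76^2·0.24^3 = 0.07985
C(5,3)·0.76^3·0.24^2 = 0.25285
C(5,4)·0.76^4·0.24^1 = 0.40035
C(5,5)·0.76^5·0.24^0 = 0.25355
Sum = 0.987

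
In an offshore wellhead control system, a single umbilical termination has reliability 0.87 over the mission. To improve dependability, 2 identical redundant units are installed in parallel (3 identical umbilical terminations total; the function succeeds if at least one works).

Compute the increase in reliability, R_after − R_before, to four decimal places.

R_before = 0.87
R_after = 1 − (1 − 0.87)^3 = 0.9978
ΔR = 0.9978 − 0.87 = 0.1278

0.1278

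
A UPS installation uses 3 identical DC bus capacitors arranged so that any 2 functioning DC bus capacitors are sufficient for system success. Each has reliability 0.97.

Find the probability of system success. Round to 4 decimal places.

R = Σ_{i=2}^{3} C(3,i) p^i (1−p)^{3−i} with p = 0.97
C(3,2)·0.97^2·0.03^1 = 0.084681
C(3,3)·0.97^3·0.03^0 = 0.912673
Sum = 0.9974

0.9974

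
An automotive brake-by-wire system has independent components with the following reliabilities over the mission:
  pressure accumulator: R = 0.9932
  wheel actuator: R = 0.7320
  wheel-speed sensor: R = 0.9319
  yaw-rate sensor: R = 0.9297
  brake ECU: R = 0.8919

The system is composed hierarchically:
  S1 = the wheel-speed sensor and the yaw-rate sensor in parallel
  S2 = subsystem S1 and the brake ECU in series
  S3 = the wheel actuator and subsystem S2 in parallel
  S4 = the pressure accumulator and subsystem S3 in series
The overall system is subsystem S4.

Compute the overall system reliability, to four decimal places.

Parallel (wheel-speed sensor and yaw-rate sensor): 1 − (1 − 0.931900)(1 − 0.929700) = 0.995213
Series ([0.995213] and brake ECU): 0.995213 × 0.891900 = 0.887630
Parallel (wheel actuator and [0.887630]): 1 − (1 − 0.732000)(1 − 0.887630) = 0.969885
Series (pressure accumulator and [0.969885]): 0.993200 × 0.969885 = 0.9633

0.9633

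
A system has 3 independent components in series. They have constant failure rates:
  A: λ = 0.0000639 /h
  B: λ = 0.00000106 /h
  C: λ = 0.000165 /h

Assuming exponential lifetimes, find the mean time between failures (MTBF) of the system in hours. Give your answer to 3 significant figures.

Series of exponential components: λ_sys = Σ λ_i
λ_sys = 0.0000639 + 0.00000106 + 0.000165 = 2.2996e-04 /h
MTBF = 1 / λ_sys = 4350 h

4350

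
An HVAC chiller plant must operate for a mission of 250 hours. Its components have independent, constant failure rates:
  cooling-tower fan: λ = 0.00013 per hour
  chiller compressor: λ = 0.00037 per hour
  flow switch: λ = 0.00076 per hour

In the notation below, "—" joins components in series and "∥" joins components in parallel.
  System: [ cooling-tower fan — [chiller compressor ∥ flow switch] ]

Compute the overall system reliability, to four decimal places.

R(cooling-tower fan) = exp(−0.00013 × 250) = 0.968022
R(chiller compressor) = exp(−0.00037 × 250) = 0.911649
R(flow switch) = exp(−0.00076 × 250) = 0.826959
Parallel (chiller compressor and flow switch): 1 − (1 − 0.911649)(1 − 0.826959) = 0.984712
Series (cooling-tower fan and [0.984712]): 0.968022 × 0.984712 = 0.9532

0.9532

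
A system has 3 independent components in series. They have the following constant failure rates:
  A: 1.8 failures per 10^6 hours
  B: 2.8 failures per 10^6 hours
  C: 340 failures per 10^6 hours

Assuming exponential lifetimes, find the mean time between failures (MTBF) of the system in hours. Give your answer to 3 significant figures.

2900

Series of exponential components: λ_sys = Σ λ_i
λ_sys = 0.0000018 + 0.0000028 + 0.00034 = 3.4460e-04 /h
MTBF = 1 / λ_sys = 2900 h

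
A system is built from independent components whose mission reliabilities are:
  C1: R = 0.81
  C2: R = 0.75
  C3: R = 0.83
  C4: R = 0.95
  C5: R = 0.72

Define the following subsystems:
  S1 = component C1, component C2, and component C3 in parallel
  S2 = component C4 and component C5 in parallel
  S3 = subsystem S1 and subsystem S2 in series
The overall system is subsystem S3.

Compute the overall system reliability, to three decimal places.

0.978

Parallel (C1, C2, and C3): 1 − (1 − 0.81000)(1 − 0.75000)(1 − 0.83000) = 0.99193
Parallel (C4 and C5): 1 − (1 − 0.95000)(1 − 0.72000) = 0.98600
Series ([0.99193] and [0.98600]): 0.99193 × 0.98600 = 0.978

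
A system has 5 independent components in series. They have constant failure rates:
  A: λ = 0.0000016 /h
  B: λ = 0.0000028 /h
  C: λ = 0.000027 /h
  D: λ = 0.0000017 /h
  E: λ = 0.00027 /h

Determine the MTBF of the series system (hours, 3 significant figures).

3300

Series of exponential components: λ_sys = Σ λ_i
λ_sys = 0.0000016 + 0.0000028 + 0.000027 + 0.0000017 + 0.00027 = 3.0310e-04 /h
MTBF = 1 / λ_sys = 3300 h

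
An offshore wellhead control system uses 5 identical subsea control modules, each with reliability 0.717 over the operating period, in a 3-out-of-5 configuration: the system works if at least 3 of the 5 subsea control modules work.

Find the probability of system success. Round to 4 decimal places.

R = Σ_{i=3}^{5} C(5,i) p^i (1−p)^{5−i} with p = 0.717
C(5,3)·0.717^3·0.283^2 = 0.295210
C(5,4)·0.717^4·0.283^1 = 0.373967
C(5,5)·0.717^5·0.283^0 = 0.189494
Sum = 0.8587

0.8587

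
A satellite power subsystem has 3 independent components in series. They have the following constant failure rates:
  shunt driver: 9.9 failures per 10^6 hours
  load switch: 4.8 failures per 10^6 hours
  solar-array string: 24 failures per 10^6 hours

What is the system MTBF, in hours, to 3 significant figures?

25800

Series of exponential components: λ_sys = Σ λ_i
λ_sys = 0.0000099 + 0.0000048 + 0.000024 = 3.8700e-05 /h
MTBF = 1 / λ_sys = 25800 h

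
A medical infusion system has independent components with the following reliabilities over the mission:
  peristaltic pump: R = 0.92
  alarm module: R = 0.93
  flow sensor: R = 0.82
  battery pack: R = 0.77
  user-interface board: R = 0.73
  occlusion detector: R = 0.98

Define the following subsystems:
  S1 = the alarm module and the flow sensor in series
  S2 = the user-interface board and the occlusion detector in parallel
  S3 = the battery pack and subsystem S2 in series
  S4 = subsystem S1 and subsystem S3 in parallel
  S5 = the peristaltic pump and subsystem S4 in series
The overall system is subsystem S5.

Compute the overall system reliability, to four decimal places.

0.8689

Series (alarm module and flow sensor): 0.930000 × 0.820000 = 0.762600
Parallel (user-interface board and occlusion detector): 1 − (1 − 0.730000)(1 − 0.980000) = 0.994600
Series (battery pack and [0.994600]): 0.770000 × 0.994600 = 0.765842
Parallel ([0.762600] and [0.765842]): 1 − (1 − 0.762600)(1 − 0.765842) = 0.944411
Series (peristaltic pump and [0.944411]): 0.920000 × 0.944411 = 0.8689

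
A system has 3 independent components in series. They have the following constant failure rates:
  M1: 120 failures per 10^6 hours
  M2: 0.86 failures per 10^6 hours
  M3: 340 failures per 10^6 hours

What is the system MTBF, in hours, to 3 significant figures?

Series of exponential components: λ_sys = Σ λ_i
λ_sys = 0.00012 + 0.00000086 + 0.00034 = 4.6086e-04 /h
MTBF = 1 / λ_sys = 2170 h

2170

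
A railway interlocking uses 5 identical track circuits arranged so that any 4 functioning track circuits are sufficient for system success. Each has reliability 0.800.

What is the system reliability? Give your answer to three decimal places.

0.737

R = Σ_{i=4}^{5} C(5,i) p^i (1−p)^{5−i} with p = 0.800
C(5,4)·0.800^4·0.200^1 = 0.40960
C(5,5)·0.800^5·0.200^0 = 0.32768
Sum = 0.737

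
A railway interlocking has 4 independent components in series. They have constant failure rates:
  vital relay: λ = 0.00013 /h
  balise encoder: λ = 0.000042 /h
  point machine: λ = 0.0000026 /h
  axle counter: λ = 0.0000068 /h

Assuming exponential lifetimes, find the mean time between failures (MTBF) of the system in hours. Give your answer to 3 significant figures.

Series of exponential components: λ_sys = Σ λ_i
λ_sys = 0.00013 + 0.000042 + 0.0000026 + 0.0000068 = 1.8140e-04 /h
MTBF = 1 / λ_sys = 5510 h

5510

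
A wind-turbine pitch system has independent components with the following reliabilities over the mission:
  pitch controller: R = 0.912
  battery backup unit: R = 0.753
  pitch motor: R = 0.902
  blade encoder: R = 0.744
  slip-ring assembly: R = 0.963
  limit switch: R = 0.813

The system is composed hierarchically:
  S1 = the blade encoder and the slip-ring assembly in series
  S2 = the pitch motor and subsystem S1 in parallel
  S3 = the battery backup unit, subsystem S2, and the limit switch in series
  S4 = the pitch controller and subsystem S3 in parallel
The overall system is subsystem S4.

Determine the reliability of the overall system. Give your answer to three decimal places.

Series (blade encoder and slip-ring assembly): 0.74400 × 0.96300 = 0.71647
Parallel (pitch motor and [0.71647]): 1 − (1 − 0.90200)(1 − 0.71647) = 0.97221
Series (battery backup unit, [0.97221], and limit switch): 0.75300 × 0.97221 × 0.81300 = 0.59518
Parallel (pitch controller and [0.59518]): 1 − (1 − 0.91200)(1 − 0.59518) = 0.964

0.964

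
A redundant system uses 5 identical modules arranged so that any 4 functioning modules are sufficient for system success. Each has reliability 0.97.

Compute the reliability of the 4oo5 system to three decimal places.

0.992

R = Σ_{i=4}^{5} C(5,i) p^i (1−p)^{5−i} with p = 0.97
C(5,4)·0.97^4·0.03^1 = 0.13279
C(5,5)·0.97^5·0.03^0 = 0.85873
Sum = 0.992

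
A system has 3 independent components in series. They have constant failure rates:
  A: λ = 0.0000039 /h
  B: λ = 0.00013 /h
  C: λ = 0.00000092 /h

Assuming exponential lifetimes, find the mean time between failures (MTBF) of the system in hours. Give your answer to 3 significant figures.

7420

Series of exponential components: λ_sys = Σ λ_i
λ_sys = 0.0000039 + 0.00013 + 0.00000092 = 1.3482e-04 /h
MTBF = 1 / λ_sys = 7420 h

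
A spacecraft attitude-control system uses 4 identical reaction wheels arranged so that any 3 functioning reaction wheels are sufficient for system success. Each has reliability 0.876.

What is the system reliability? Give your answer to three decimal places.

0.922

R = Σ_{i=3}^{4} C(4,i) p^i (1−p)^{4−i} with p = 0.876
C(4,3)·0.876^3·0.124^1 = 0.33342
C(4,4)·0.876^4·0.124^0 = 0.58887
Sum = 0.922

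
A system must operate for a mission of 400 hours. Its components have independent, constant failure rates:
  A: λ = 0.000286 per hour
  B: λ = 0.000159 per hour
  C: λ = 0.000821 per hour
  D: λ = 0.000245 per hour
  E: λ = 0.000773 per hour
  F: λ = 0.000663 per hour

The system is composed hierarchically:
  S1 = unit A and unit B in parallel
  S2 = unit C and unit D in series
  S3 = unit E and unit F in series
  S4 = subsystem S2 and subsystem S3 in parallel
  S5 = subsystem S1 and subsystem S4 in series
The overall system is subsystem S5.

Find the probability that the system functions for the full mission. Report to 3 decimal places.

0.843

R(A) = exp(−0.000286 × 400) = 0.89190
R(B) = exp(−0.000159 × 400) = 0.93838
R(C) = exp(−0.000821 × 400) = 0.72007
R(D) = exp(−0.000245 × 400) = 0.90665
R(E) = exp(−0.000773 × 400) = 0.73403
R(F) = exp(−0.000663 × 400) = 0.76705
Parallel (A and B): 1 − (1 − 0.89190)(1 − 0.93838) = 0.99334
Series (C and D): 0.72007 × 0.90665 = 0.65285
Series (E and F): 0.73403 × 0.76705 = 0.56304
Parallel ([0.65285] and [0.56304]): 1 − (1 − 0.65285)(1 − 0.56304) = 0.84831
Series ([0.99334] and [0.84831]): 0.99334 × 0.84831 = 0.843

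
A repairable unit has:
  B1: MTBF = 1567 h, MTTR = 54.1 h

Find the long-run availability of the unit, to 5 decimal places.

0.96663

A(B1) = MTBF/(MTBF+MTTR) = 1567/(1567+54.1) = 0.96663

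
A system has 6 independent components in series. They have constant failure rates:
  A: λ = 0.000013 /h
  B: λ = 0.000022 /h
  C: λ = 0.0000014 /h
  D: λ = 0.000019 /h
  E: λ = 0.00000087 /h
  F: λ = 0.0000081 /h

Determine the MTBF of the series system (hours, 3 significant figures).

15500

Series of exponential components: λ_sys = Σ λ_i
λ_sys = 0.000013 + 0.000022 + 0.0000014 + 0.000019 + 0.00000087 + 0.0000081 = 6.4370e-05 /h
MTBF = 1 / λ_sys = 15500 h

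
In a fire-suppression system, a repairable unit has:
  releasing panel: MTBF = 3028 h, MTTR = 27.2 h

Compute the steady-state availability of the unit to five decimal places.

A(releasing panel) = MTBF/(MTBF+MTTR) = 3028/(3028+27.2) = 0.99110

0.99110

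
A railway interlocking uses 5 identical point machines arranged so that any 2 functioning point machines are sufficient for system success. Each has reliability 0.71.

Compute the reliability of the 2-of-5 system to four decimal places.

0.9728

R = Σ_{i=2}^{5} C(5,i) p^i (1−p)^{5−i} with p = 0.71
C(5,2)·0.71^2·0.29^3 = 0.122945
C(5,3)·0.71^3·0.29^2 = 0.301003
C(5,4)·0.71^4·0.29^1 = 0.368469
C(5,5)·0.71^5·0.29^0 = 0.180423
Sum = 0.9728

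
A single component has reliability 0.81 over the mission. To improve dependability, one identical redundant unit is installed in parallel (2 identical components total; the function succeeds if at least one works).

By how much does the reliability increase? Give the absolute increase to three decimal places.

R_before = 0.81
R_after = 1 − (1 − 0.81)^2 = 0.964
ΔR = 0.964 − 0.81 = 0.154

0.154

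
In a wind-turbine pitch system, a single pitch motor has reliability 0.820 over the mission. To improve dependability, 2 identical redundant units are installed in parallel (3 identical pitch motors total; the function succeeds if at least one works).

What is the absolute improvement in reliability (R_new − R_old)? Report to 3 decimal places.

0.174

R_before = 0.820
R_after = 1 − (1 − 0.820)^3 = 0.994
ΔR = 0.994 − 0.820 = 0.174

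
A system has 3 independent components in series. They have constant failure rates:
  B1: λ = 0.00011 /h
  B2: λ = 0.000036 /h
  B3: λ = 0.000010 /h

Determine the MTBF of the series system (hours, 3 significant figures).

6410

Series of exponential components: λ_sys = Σ λ_i
λ_sys = 0.00011 + 0.000036 + 0.000010 = 1.5600e-04 /h
MTBF = 1 / λ_sys = 6410 h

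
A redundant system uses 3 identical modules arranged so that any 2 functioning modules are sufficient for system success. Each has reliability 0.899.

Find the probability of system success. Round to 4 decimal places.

0.9715

R = Σ_{i=2}^{3} C(3,i) p^i (1−p)^{3−i} with p = 0.899
C(3,2)·0.899^2·0.101^1 = 0.244885
C(3,3)·0.899^3·0.101^0 = 0.726573
Sum = 0.9715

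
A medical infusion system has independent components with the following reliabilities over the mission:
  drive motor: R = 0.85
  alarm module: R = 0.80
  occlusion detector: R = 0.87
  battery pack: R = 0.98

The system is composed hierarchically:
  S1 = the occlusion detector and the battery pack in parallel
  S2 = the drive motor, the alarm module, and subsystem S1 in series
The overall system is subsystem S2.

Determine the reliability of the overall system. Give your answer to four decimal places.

0.6782

Parallel (occlusion detector and battery pack): 1 − (1 − 0.870000)(1 − 0.980000) = 0.997400
Series (drive motor, alarm module, and [0.997400]): 0.850000 × 0.800000 × 0.997400 = 0.6782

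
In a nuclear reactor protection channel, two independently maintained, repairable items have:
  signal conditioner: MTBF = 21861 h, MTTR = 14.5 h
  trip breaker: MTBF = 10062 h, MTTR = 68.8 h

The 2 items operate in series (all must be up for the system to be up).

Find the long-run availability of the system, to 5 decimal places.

0.99255

A(signal conditioner) = MTBF/(MTBF+MTTR) = 21861/(21861+14.5) = 0.999337
A(trip breaker) = MTBF/(MTBF+MTTR) = 10062/(10062+68.8) = 0.993209
Series availability: 0.999337 × 0.993209 = 0.99255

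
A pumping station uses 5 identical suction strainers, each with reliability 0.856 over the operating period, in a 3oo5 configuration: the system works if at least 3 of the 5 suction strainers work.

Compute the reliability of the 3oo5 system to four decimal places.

R = Σ_{i=3}^{5} C(5,i) p^i (1−p)^{5−i} with p = 0.856
C(5,3)·0.856^3·0.144^2 = 0.130061
C(5,4)·0.856^4·0.144^1 = 0.386569
C(5,5)·0.856^5·0.144^0 = 0.459588
Sum = 0.9762

0.9762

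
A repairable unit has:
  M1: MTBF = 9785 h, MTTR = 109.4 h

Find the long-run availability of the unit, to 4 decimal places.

A(M1) = MTBF/(MTBF+MTTR) = 9785/(9785+109.4) = 0.9889

0.9889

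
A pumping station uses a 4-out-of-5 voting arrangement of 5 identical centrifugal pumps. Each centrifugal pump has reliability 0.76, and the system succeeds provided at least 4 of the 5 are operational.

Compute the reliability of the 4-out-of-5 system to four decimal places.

R = Σ_{i=4}^{5} C(5,i) p^i (1−p)^{5−i} with p = 0.76
C(5,4)·0.76^4·0.24^1 = 0.400346
C(5,5)·0.76^5·0.24^0 = 0.253553
Sum = 0.6539

0.6539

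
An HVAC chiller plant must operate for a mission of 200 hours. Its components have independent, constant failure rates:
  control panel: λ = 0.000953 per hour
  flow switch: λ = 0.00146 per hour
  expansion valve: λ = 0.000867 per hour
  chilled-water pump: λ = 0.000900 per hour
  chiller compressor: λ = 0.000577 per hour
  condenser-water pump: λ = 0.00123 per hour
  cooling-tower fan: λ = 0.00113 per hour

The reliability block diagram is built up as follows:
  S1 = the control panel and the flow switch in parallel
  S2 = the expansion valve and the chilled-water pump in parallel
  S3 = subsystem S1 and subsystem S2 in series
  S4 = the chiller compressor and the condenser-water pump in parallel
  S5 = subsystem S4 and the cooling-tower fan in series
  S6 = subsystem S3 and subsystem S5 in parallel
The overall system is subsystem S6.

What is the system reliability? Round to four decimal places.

R(control panel) = exp(−0.000953 × 200) = 0.826463
R(flow switch) = exp(−0.00146 × 200) = 0.746769
R(expansion valve) = exp(−0.000867 × 200) = 0.840801
R(chilled-water pump) = exp(−0.000900 × 200) = 0.835270
R(chiller compressor) = exp(−0.000577 × 200) = 0.891010
R(condenser-water pump) = exp(−0.00123 × 200) = 0.781922
R(cooling-tower fan) = exp(−0.00113 × 200) = 0.797718
Parallel (control panel and flow switch): 1 − (1 − 0.826463)(1 − 0.746769) = 0.956055
Parallel (expansion valve and chilled-water pump): 1 − (1 − 0.840801)(1 − 0.835270) = 0.973775
Series ([0.956055] and [0.973775]): 0.956055 × 0.973775 = 0.930982
Parallel (chiller compressor and condenser-water pump): 1 − (1 − 0.891010)(1 − 0.781922) = 0.976232
Series ([0.976232] and cooling-tower fan): 0.976232 × 0.797718 = 0.778758
Parallel ([0.930982] and [0.778758]): 1 − (1 − 0.930982)(1 − 0.778758) = 0.9847

0.9847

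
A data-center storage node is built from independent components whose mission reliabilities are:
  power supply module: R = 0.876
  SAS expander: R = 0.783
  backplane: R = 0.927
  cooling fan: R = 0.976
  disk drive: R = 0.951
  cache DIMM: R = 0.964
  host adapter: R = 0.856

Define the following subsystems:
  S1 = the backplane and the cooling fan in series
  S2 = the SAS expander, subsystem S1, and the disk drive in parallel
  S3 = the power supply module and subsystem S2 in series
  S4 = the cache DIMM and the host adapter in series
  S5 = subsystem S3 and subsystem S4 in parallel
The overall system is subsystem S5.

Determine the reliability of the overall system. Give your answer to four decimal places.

Series (backplane and cooling fan): 0.927000 × 0.976000 = 0.904752
Parallel (SAS expander, [0.904752], and disk drive): 1 − (1 − 0.783000)(1 − 0.904752)(1 − 0.951000) = 0.998987
Series (power supply module and [0.998987]): 0.876000 × 0.998987 = 0.875113
Series (cache DIMM and host adapter): 0.964000 × 0.856000 = 0.825184
Parallel ([0.875113] and [0.825184]): 1 − (1 − 0.875113)(1 − 0.825184) = 0.9782

0.9782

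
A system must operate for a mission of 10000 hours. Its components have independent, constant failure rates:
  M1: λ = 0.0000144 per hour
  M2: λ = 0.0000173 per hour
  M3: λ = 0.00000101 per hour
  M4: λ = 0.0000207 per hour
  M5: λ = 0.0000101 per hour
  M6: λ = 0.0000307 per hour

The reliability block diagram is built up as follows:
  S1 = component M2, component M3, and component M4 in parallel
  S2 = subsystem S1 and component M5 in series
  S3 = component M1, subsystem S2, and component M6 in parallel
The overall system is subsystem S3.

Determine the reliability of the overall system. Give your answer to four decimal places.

R(M1) = exp(−0.0000144 × 10000) = 0.865888
R(M2) = exp(−0.0000173 × 10000) = 0.841138
R(M3) = exp(−0.00000101 × 10000) = 0.989951
R(M4) = exp(−0.0000207 × 10000) = 0.813020
R(M5) = exp(−0.0000101 × 10000) = 0.903933
R(M6) = exp(−0.0000307 × 10000) = 0.735651
Parallel (M2, M3, and M4): 1 − (1 − 0.841138)(1 − 0.989951)(1 − 0.813020) = 0.999702
Series ([0.999702] and M5): 0.999702 × 0.903933 = 0.903664
Parallel (M1, [0.903664], and M6): 1 − (1 − 0.865888)(1 − 0.903664)(1 − 0.735651) = 0.9966

0.9966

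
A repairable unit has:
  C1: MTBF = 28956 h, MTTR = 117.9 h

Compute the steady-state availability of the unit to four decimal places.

A(C1) = MTBF/(MTBF+MTTR) = 28956/(28956+117.9) = 0.9959

0.9959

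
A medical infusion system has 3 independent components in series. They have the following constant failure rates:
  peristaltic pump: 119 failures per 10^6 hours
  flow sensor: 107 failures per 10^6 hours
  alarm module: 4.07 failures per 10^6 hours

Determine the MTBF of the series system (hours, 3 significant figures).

Series of exponential components: λ_sys = Σ λ_i
λ_sys = 0.000119 + 0.000107 + 0.00000407 = 2.3007e-04 /h
MTBF = 1 / λ_sys = 4350 h

4350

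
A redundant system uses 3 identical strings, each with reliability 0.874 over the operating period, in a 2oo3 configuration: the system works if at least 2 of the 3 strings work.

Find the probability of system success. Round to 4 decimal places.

0.9564

R = Σ_{i=2}^{3} C(3,i) p^i (1−p)^{3−i} with p = 0.874
C(3,2)·0.874^2·0.126^1 = 0.288745
C(3,3)·0.874^3·0.126^0 = 0.667628
Sum = 0.9564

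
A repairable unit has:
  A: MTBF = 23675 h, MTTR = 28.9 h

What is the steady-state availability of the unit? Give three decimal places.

0.999

A(A) = MTBF/(MTBF+MTTR) = 23675/(23675+28.9) = 0.999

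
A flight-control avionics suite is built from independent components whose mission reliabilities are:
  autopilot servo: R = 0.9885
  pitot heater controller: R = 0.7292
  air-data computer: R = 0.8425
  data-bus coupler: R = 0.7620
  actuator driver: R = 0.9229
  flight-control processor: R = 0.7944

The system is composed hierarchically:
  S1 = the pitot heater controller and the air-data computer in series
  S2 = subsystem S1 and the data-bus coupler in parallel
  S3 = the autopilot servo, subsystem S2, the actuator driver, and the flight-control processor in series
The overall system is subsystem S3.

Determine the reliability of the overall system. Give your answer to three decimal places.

0.658

Series (pitot heater controller and air-data computer): 0.72920 × 0.84250 = 0.61435
Parallel ([0.61435] and data-bus coupler): 1 − (1 − 0.61435)(1 − 0.76200) = 0.90822
Series (autopilot servo, [0.90822], actuator driver, and flight-control processor): 0.98850 × 0.90822 × 0.92290 × 0.79440 = 0.658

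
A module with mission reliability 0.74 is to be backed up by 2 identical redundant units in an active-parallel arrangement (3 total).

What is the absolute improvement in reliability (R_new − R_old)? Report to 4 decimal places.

0.2424

R_before = 0.74
R_after = 1 − (1 − 0.74)^3 = 0.9824
ΔR = 0.9824 − 0.74 = 0.2424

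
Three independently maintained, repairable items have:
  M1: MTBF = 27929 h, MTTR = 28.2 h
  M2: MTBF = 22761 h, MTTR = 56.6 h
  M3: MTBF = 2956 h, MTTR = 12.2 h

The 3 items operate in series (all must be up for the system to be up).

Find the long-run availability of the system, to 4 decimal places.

0.9924

A(M1) = MTBF/(MTBF+MTTR) = 27929/(27929+28.2) = 0.998991
A(M2) = MTBF/(MTBF+MTTR) = 22761/(22761+56.6) = 0.997519
A(M3) = MTBF/(MTBF+MTTR) = 2956/(2956+12.2) = 0.995890
Series availability: 0.998991 × 0.997519 × 0.995890 = 0.9924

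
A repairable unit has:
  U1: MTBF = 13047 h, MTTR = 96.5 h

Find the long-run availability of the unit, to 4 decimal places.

0.9927

A(U1) = MTBF/(MTBF+MTTR) = 13047/(13047+96.5) = 0.9927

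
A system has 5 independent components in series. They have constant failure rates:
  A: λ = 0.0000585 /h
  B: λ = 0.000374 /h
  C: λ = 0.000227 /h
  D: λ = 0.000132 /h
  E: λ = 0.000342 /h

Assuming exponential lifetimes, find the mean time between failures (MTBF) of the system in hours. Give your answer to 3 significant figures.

882

Series of exponential components: λ_sys = Σ λ_i
λ_sys = 0.0000585 + 0.000374 + 0.000227 + 0.000132 + 0.000342 = 1.1335e-03 /h
MTBF = 1 / λ_sys = 882 h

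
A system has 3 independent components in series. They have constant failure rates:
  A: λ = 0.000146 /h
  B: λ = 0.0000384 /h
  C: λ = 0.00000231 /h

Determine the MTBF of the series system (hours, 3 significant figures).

Series of exponential components: λ_sys = Σ λ_i
λ_sys = 0.000146 + 0.0000384 + 0.00000231 = 1.8671e-04 /h
MTBF = 1 / λ_sys = 5360 h

5360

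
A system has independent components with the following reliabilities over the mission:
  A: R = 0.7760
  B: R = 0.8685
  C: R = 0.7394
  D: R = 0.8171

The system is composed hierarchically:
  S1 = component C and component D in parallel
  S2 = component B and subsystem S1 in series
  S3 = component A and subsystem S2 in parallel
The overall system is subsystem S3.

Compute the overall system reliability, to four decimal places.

Parallel (C and D): 1 − (1 − 0.739400)(1 − 0.817100) = 0.952336
Series (B and [0.952336]): 0.868500 × 0.952336 = 0.827104
Parallel (A and [0.827104]): 1 − (1 − 0.776000)(1 − 0.827104) = 0.9613

0.9613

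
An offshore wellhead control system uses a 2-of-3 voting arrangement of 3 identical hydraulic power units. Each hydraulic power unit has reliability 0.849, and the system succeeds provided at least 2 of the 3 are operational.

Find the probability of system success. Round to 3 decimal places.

0.938

R = Σ_{i=2}^{3} C(3,i) p^i (1−p)^{3−i} with p = 0.849
C(3,2)·0.849^2·0.151^1 = 0.32652
C(3,3)·0.849^3·0.151^0 = 0.61196
Sum = 0.938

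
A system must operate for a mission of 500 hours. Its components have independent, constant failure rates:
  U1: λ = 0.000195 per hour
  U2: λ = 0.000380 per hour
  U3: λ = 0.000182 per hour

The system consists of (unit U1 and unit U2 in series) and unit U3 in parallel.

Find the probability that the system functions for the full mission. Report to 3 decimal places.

R(U1) = exp(−0.000195 × 500) = 0.90710
R(U2) = exp(−0.000380 × 500) = 0.82696
R(U3) = exp(−0.000182 × 500) = 0.91302
Series (U1 and U2): 0.90710 × 0.82696 = 0.75014
Parallel ([0.75014] and U3): 1 − (1 − 0.75014)(1 − 0.91302) = 0.978

0.978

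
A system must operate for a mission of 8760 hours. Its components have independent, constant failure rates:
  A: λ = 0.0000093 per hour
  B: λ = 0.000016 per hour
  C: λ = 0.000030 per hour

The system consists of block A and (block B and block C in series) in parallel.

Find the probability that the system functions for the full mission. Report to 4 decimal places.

0.9741

R(A) = exp(−0.0000093 × 8760) = 0.921762
R(B) = exp(−0.000016 × 8760) = 0.869219
R(C) = exp(−0.000030 × 8760) = 0.768896
Series (B and C): 0.869219 × 0.768896 = 0.668339
Parallel (A and [0.668339]): 1 − (1 − 0.921762)(1 − 0.668339) = 0.9741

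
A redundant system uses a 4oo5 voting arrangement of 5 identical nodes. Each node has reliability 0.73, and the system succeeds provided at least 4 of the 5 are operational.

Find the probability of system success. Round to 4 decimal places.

R = Σ_{i=4}^{5} C(5,i) p^i (1−p)^{5−i} with p = 0.73
C(5,4)·0.73^4·0.27^1 = 0.383376
C(5,5)·0.73^5·0.27^0 = 0.207307
Sum = 0.5907

0.5907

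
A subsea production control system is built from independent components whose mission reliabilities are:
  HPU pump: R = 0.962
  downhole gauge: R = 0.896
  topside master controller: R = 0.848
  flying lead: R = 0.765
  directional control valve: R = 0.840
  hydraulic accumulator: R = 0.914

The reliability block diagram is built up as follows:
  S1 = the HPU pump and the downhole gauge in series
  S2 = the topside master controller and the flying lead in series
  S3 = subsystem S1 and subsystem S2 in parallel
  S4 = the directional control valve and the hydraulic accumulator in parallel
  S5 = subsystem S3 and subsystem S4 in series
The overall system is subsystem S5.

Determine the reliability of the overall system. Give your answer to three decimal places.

0.938

Series (HPU pump and downhole gauge): 0.96200 × 0.89600 = 0.86195
Series (topside master controller and flying lead): 0.84800 × 0.76500 = 0.64872
Parallel ([0.86195] and [0.64872]): 1 − (1 − 0.86195)(1 − 0.64872) = 0.95151
Parallel (directional control valve and hydraulic accumulator): 1 − (1 − 0.84000)(1 − 0.91400) = 0.98624
Series ([0.95151] and [0.98624]): 0.95151 × 0.98624 = 0.938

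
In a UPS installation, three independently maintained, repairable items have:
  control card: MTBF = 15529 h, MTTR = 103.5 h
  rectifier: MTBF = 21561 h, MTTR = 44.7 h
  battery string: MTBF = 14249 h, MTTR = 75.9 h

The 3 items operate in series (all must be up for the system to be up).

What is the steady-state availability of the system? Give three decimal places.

0.986

A(control card) = MTBF/(MTBF+MTTR) = 15529/(15529+103.5) = 0.993379
A(rectifier) = MTBF/(MTBF+MTTR) = 21561/(21561+44.7) = 0.997931
A(battery string) = MTBF/(MTBF+MTTR) = 14249/(14249+75.9) = 0.994702
Series availability: 0.993379 × 0.997931 × 0.994702 = 0.986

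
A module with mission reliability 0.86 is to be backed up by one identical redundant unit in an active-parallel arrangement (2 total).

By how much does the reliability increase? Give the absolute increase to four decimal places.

R_before = 0.86
R_after = 1 − (1 − 0.86)^2 = 0.9804
ΔR = 0.9804 − 0.86 = 0.1204

0.1204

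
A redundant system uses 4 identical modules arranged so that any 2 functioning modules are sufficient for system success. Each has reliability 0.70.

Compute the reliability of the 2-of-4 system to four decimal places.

R = Σ_{i=2}^{4} C(4,i) p^i (1−p)^{4−i} with p = 0.70
C(4,2)·0.70^2·0.30^2 = 0.264600
C(4,3)·0.70^3·0.30^1 = 0.411600
C(4,4)·0.70^4·0.30^0 = 0.240100
Sum = 0.9163

0.9163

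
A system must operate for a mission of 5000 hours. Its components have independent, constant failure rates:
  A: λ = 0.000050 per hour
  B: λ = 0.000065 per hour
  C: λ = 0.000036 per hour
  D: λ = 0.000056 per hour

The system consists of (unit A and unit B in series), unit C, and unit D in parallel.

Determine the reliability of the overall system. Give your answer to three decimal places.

R(A) = exp(−0.000050 × 5000) = 0.77880
R(B) = exp(−0.000065 × 5000) = 0.72253
R(C) = exp(−0.000036 × 5000) = 0.83527
R(D) = exp(−0.000056 × 5000) = 0.75578
Series (A and B): 0.77880 × 0.72253 = 0.56271
Parallel ([0.56271], C, and D): 1 − (1 − 0.56271)(1 − 0.83527)(1 − 0.75578) = 0.982

0.982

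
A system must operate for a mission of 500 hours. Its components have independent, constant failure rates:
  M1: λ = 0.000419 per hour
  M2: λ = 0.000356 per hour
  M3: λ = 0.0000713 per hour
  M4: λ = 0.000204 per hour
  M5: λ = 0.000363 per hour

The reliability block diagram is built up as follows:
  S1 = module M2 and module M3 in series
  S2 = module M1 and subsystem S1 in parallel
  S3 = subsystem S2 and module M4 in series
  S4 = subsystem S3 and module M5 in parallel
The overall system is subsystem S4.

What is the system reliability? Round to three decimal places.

0.978

R(M1) = exp(−0.000419 × 500) = 0.81099
R(M2) = exp(−0.000356 × 500) = 0.83694
R(M3) = exp(−0.0000713 × 500) = 0.96498
R(M4) = exp(−0.000204 × 500) = 0.90303
R(M5) = exp(−0.000363 × 500) = 0.83402
Series (M2 and M3): 0.83694 × 0.96498 = 0.80763
Parallel (M1 and [0.80763]): 1 − (1 − 0.81099)(1 − 0.80763) = 0.96364
Series ([0.96364] and M4): 0.96364 × 0.90303 = 0.87020
Parallel ([0.87020] and M5): 1 − (1 − 0.87020)(1 − 0.83402) = 0.978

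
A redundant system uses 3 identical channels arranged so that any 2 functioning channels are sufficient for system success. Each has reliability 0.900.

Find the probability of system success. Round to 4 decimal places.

R = Σ_{i=2}^{3} C(3,i) p^i (1−p)^{3−i} with p = 0.900
C(3,2)·0.900^2·0.100^1 = 0.243000
C(3,3)·0.900^3·0.100^0 = 0.729000
Sum = 0.9720

0.9720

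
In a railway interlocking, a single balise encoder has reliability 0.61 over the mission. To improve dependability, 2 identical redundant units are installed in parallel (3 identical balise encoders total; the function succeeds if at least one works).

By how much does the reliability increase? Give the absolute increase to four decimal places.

R_before = 0.61
R_after = 1 − (1 − 0.61)^3 = 0.9407
ΔR = 0.9407 − 0.61 = 0.3307

0.3307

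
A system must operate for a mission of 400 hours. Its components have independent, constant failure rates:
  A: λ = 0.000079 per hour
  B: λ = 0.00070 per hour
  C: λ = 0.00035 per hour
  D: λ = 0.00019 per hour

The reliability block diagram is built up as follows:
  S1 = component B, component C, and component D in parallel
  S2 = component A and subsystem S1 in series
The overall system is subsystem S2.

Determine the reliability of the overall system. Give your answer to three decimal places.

R(A) = exp(−0.000079 × 400) = 0.96889
R(B) = exp(−0.00070 × 400) = 0.75578
R(C) = exp(−0.00035 × 400) = 0.86936
R(D) = exp(−0.00019 × 400) = 0.92682
Parallel (B, C, and D): 1 − (1 − 0.75578)(1 − 0.86936)(1 − 0.92682) = 0.99767
Series (A and [0.99767]): 0.96889 × 0.99767 = 0.967

0.967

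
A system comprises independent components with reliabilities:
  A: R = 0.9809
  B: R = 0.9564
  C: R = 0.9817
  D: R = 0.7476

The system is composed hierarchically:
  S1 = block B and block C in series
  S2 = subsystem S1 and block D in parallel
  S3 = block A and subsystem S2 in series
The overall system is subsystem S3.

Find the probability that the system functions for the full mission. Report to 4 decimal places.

Series (B and C): 0.956400 × 0.981700 = 0.938898
Parallel ([0.938898] and D): 1 − (1 − 0.938898)(1 − 0.747600) = 0.984578
Series (A and [0.984578]): 0.980900 × 0.984578 = 0.9658

0.9658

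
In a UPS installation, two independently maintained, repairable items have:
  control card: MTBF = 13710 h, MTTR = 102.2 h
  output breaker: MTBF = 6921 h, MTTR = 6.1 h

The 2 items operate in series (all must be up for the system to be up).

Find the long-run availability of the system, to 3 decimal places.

A(control card) = MTBF/(MTBF+MTTR) = 13710/(13710+102.2) = 0.992601
A(output breaker) = MTBF/(MTBF+MTTR) = 6921/(6921+6.1) = 0.999119
Series availability: 0.992601 × 0.999119 = 0.992

0.992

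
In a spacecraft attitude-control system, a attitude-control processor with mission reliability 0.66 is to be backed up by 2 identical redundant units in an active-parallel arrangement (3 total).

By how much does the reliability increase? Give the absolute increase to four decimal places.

R_before = 0.66
R_after = 1 − (1 − 0.66)^3 = 0.9607
ΔR = 0.9607 − 0.66 = 0.3007

0.3007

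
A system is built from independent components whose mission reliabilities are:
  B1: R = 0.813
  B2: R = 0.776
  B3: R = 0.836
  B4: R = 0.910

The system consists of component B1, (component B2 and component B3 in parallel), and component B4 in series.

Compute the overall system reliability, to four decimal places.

0.7127

Parallel (B2 and B3): 1 − (1 − 0.776000)(1 − 0.836000) = 0.963264
Series (B1, [0.963264], and B4): 0.813000 × 0.963264 × 0.910000 = 0.7127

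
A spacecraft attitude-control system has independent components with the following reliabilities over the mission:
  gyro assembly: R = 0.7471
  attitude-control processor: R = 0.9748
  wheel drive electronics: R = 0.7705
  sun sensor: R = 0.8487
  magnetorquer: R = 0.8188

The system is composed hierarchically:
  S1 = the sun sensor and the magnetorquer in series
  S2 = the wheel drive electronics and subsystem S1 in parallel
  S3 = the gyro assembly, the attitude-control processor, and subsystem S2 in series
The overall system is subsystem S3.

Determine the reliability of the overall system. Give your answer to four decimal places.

0.6773

Series (sun sensor and magnetorquer): 0.848700 × 0.818800 = 0.694916
Parallel (wheel drive electronics and [0.694916]): 1 − (1 − 0.770500)(1 − 0.694916) = 0.929983
Series (gyro assembly, attitude-control processor, and [0.929983]): 0.747100 × 0.974800 × 0.929983 = 0.6773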